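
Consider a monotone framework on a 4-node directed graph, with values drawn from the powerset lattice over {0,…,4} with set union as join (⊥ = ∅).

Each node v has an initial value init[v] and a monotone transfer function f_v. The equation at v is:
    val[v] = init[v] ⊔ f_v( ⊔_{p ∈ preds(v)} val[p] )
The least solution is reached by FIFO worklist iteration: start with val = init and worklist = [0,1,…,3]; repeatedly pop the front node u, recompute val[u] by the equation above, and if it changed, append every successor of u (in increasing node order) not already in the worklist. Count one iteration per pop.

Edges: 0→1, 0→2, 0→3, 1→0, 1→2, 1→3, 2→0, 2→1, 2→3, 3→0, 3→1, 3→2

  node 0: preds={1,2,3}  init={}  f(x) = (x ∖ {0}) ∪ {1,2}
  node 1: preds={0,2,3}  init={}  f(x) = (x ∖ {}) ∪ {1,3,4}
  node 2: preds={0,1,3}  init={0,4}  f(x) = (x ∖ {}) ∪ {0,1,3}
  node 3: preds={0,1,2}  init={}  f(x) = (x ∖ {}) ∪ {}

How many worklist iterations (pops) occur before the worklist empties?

8

Worklist (8 pops):
  #1 pop 0: in={0,4} → {1,2,4} (was {}); enqueue []
  #2 pop 1: in={0,1,2,4} → {0,1,2,3,4} (was {}); enqueue [0]
  #3 pop 2: in={0,1,2,3,4} → {0,1,2,3,4} (was {0,4}); enqueue [1]
  #4 pop 3: in={0,1,2,3,4} → {0,1,2,3,4} (was {}); enqueue [2]
  #5 pop 0: in={0,1,2,3,4} → {1,2,3,4} (was {1,2,4}); enqueue [3]
  #6 pop 1: in={0,1,2,3,4} → {0,1,2,3,4} (no change)
  #7 pop 2: in={0,1,2,3,4} → {0,1,2,3,4} (no change)
  #8 pop 3: in={0,1,2,3,4} → {0,1,2,3,4} (no change)

Fixpoint:
  val[0] = {1,2,3,4}
  val[1] = {0,1,2,3,4}
  val[2] = {0,1,2,3,4}
  val[3] = {0,1,2,3,4}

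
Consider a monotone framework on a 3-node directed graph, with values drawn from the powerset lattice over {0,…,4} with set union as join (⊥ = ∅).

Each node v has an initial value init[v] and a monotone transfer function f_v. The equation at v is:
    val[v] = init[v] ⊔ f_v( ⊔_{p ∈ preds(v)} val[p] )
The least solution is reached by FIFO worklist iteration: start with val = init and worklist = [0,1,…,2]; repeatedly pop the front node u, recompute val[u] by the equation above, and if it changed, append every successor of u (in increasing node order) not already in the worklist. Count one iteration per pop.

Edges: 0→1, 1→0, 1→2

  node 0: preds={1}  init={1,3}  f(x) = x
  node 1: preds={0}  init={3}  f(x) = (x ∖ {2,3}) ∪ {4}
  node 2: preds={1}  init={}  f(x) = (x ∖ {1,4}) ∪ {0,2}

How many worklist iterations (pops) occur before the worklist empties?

5

Trace (5 dequeues):
  [1] u=0 | in {3} | out {1,3} | ==
  [2] u=1 | in {1,3} | out {1,3,4} | prev {3} | push {0}
  [3] u=2 | in {1,3,4} | out {0,2,3} | prev {} | push {}
  [4] u=0 | in {1,3,4} | out {1,3,4} | prev {1,3} | push {1}
  [5] u=1 | in {1,3,4} | out {1,3,4} | ==

Converged values:
  [0] {1,3,4}
  [1] {1,3,4}
  [2] {0,2,3}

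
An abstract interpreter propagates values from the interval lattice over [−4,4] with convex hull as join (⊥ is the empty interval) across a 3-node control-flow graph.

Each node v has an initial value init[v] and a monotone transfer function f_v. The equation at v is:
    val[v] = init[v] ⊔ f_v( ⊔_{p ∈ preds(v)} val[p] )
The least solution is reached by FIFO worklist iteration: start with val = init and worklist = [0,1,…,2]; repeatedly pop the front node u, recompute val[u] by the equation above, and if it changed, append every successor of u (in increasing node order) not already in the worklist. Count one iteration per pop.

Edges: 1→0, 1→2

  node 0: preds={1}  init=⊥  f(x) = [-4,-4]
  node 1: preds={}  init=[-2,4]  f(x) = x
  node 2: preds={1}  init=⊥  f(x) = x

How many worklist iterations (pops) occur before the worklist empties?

3

Worklist (3 pops):
  #1 pop 0: in=[-2,4] → [-4,-4] (was ⊥); enqueue []
  #2 pop 1: in=⊥ → [-2,4] (no change)
  #3 pop 2: in=[-2,4] → [-2,4] (was ⊥); enqueue []

Fixpoint:
  val[0] = [-4,-4]
  val[1] = [-2,4]
  val[2] = [-2,4]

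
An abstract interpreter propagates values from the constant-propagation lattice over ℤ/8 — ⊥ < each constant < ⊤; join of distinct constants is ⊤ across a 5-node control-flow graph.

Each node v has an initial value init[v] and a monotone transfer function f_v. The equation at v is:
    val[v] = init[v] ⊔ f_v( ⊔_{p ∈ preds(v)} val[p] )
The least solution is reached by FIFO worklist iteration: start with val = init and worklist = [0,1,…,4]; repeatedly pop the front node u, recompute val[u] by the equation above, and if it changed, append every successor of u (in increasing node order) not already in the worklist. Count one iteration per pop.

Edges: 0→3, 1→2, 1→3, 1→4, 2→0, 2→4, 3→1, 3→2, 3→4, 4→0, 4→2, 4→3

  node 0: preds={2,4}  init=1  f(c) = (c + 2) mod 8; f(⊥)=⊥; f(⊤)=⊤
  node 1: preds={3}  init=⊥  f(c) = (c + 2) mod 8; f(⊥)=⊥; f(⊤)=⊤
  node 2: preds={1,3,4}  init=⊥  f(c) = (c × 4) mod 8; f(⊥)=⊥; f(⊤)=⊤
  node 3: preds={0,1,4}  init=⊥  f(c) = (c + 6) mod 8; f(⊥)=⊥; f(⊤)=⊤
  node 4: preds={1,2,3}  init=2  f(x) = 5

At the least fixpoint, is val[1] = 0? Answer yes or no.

no

Worklist (11 pops):
  #1 pop 0: in=2 → ⊤ (was 1); enqueue []
  #2 pop 1: in=⊥ → ⊥ (no change)
  #3 pop 2: in=2 → 0 (was ⊥); enqueue [0]
  #4 pop 3: in=⊤ → ⊤ (was ⊥); enqueue [1,2]
  #5 pop 4: in=⊤ → ⊤ (was 2); enqueue [3]
  #6 pop 0: in=⊤ → ⊤ (no change)
  #7 pop 1: in=⊤ → ⊤ (was ⊥); enqueue [4]
  #8 pop 2: in=⊤ → ⊤ (was 0); enqueue [0]
  #9 pop 3: in=⊤ → ⊤ (no change)
  #10 pop 4: in=⊤ → ⊤ (no change)
  #11 pop 0: in=⊤ → ⊤ (no change)

Fixpoint:
  val[0] = ⊤
  val[1] = ⊤
  val[2] = ⊤
  val[3] = ⊤
  val[4] = ⊤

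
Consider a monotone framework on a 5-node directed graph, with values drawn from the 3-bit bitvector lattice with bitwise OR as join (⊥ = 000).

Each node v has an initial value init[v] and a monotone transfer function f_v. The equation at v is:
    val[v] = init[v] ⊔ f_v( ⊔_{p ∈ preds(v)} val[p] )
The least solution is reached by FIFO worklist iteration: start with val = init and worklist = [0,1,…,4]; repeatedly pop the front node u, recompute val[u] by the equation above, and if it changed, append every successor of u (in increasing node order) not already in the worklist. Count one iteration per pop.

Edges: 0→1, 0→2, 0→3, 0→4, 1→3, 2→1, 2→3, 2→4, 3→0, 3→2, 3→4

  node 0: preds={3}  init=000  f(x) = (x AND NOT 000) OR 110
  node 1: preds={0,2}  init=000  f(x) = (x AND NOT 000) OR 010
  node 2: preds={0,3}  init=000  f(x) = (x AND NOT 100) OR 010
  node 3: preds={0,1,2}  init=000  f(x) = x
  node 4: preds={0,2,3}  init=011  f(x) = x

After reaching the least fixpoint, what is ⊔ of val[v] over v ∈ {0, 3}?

Worklist (8 pops):
  #1 pop 0: in=000 → 110 (was 000); enqueue []
  #2 pop 1: in=110 → 110 (was 000); enqueue []
  #3 pop 2: in=110 → 010 (was 000); enqueue [1]
  #4 pop 3: in=110 → 110 (was 000); enqueue [0,2]
  #5 pop 4: in=110 → 111 (was 011); enqueue []
  #6 pop 1: in=110 → 110 (no change)
  #7 pop 0: in=110 → 110 (no change)
  #8 pop 2: in=110 → 010 (no change)

Fixpoint:
  val[0] = 110
  val[1] = 110
  val[2] = 010
  val[3] = 110
  val[4] = 111

110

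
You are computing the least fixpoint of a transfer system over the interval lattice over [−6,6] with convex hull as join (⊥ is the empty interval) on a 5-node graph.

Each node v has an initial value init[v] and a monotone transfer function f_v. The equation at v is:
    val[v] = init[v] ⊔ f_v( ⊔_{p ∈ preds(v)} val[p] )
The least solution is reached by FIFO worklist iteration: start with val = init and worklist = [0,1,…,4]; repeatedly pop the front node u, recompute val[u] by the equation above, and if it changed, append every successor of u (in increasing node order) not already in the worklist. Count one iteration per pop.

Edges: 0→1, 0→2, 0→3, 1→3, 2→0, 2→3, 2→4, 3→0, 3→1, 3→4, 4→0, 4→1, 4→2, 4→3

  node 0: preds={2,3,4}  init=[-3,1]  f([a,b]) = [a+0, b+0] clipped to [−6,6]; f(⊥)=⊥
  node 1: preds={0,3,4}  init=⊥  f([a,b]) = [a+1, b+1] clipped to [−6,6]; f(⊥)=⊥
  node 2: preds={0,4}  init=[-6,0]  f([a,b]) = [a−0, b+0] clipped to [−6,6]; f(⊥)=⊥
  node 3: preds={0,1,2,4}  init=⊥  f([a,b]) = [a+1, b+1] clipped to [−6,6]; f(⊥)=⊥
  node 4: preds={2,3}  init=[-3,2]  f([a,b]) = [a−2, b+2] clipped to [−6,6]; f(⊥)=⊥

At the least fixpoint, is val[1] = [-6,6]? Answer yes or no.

no

Worklist (12 pops):
  #1 pop 0: in=[-6,2] → [-6,2] (was [-3,1]); enqueue []
  #2 pop 1: in=[-6,2] → [-5,3] (was ⊥); enqueue []
  #3 pop 2: in=[-6,2] → [-6,2] (was [-6,0]); enqueue [0]
  #4 pop 3: in=[-6,3] → [-5,4] (was ⊥); enqueue [1]
  #5 pop 4: in=[-6,4] → [-6,6] (was [-3,2]); enqueue [2,3]
  #6 pop 0: in=[-6,6] → [-6,6] (was [-6,2]); enqueue []
  #7 pop 1: in=[-6,6] → [-5,6] (was [-5,3]); enqueue []
  #8 pop 2: in=[-6,6] → [-6,6] (was [-6,2]); enqueue [0,4]
  #9 pop 3: in=[-6,6] → [-5,6] (was [-5,4]); enqueue [1]
  #10 pop 0: in=[-6,6] → [-6,6] (no change)
  #11 pop 4: in=[-6,6] → [-6,6] (no change)
  #12 pop 1: in=[-6,6] → [-5,6] (no change)

Fixpoint:
  val[0] = [-6,6]
  val[1] = [-5,6]
  val[2] = [-6,6]
  val[3] = [-5,6]
  val[4] = [-6,6]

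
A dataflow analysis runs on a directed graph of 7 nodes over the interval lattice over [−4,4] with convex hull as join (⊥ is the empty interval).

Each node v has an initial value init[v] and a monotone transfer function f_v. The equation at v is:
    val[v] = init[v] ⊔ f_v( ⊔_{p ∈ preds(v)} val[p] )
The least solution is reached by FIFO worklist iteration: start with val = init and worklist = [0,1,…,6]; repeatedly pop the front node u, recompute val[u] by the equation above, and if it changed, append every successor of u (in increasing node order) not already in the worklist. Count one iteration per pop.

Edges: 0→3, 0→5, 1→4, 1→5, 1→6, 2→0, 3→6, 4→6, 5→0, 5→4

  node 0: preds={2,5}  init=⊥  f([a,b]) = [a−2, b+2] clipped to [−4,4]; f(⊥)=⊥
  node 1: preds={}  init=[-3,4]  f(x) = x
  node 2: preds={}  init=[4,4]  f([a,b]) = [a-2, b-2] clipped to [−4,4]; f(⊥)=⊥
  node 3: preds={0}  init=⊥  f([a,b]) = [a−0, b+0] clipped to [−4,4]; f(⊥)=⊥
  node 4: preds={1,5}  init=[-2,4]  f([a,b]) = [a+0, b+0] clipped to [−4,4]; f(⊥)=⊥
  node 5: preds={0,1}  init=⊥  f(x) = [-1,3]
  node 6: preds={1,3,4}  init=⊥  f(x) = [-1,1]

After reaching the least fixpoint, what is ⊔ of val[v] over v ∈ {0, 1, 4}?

Trace (12 dequeues):
  [1] u=0 | in [4,4] | out [2,4] | prev ⊥ | push {}
  [2] u=1 | in ⊥ | out [-3,4] | ==
  [3] u=2 | in ⊥ | out [4,4] | ==
  [4] u=3 | in [2,4] | out [2,4] | prev ⊥ | push {}
  [5] u=4 | in [-3,4] | out [-3,4] | prev [-2,4] | push {}
  [6] u=5 | in [-3,4] | out [-1,3] | prev ⊥ | push {0,4}
  [7] u=6 | in [-3,4] | out [-1,1] | prev ⊥ | push {}
  [8] u=0 | in [-1,4] | out [-3,4] | prev [2,4] | push {3,5}
  [9] u=4 | in [-3,4] | out [-3,4] | ==
  [10] u=3 | in [-3,4] | out [-3,4] | prev [2,4] | push {6}
  [11] u=5 | in [-3,4] | out [-1,3] | ==
  [12] u=6 | in [-3,4] | out [-1,1] | ==

Converged values:
  [0] [-3,4]
  [1] [-3,4]
  [2] [4,4]
  [3] [-3,4]
  [4] [-3,4]
  [5] [-1,3]
  [6] [-1,1]

[-3,4]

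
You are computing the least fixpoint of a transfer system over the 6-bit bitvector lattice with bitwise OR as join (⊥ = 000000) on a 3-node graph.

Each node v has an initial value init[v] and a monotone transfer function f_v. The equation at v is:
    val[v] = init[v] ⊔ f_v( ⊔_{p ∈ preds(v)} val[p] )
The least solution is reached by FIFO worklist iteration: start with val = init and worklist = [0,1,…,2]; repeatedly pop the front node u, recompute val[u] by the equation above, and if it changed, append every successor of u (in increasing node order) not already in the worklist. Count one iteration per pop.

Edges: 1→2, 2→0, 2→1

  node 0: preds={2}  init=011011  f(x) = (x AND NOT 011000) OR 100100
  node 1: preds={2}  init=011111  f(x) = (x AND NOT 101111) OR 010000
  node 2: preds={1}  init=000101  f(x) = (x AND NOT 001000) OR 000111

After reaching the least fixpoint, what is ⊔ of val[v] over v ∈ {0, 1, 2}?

111111

Iteration log — 5 steps:
  step 1. node 0  ⊔preds=000101  new=111111  old=011011  +wl: 
  step 2. node 1  ⊔preds=000101  new=011111  stable
  step 3. node 2  ⊔preds=011111  new=010111  old=000101  +wl: 0,1
  step 4. node 0  ⊔preds=010111  new=111111  stable
  step 5. node 1  ⊔preds=010111  new=011111  stable

Least fixpoint reached:
  node 0: 111111
  node 1: 011111
  node 2: 010111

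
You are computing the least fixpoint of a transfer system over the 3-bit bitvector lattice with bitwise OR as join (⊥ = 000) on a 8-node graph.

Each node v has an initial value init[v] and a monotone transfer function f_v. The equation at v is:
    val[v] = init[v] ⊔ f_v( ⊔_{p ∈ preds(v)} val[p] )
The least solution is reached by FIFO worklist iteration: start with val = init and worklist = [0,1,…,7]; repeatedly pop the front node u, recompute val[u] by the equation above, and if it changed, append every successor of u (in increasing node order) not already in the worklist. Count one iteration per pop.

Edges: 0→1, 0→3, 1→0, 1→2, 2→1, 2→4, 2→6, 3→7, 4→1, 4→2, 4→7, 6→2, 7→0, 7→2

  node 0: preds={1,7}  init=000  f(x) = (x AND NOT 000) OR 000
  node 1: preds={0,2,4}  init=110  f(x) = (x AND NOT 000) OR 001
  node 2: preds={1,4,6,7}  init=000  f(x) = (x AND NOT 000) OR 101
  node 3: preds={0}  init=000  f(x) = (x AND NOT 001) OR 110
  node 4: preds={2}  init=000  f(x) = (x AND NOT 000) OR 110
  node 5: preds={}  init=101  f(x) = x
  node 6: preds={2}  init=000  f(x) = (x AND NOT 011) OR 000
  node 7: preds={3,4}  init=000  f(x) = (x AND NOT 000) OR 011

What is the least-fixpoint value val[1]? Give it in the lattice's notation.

111

Trace (12 dequeues):
  [1] u=0 | in 110 | out 110 | prev 000 | push {}
  [2] u=1 | in 110 | out 111 | prev 110 | push {0}
  [3] u=2 | in 111 | out 111 | prev 000 | push {1}
  [4] u=3 | in 110 | out 110 | prev 000 | push {}
  [5] u=4 | in 111 | out 111 | prev 000 | push {2}
  [6] u=5 | in 000 | out 101 | ==
  [7] u=6 | in 111 | out 100 | prev 000 | push {}
  [8] u=7 | in 111 | out 111 | prev 000 | push {}
  [9] u=0 | in 111 | out 111 | prev 110 | push {3}
  [10] u=1 | in 111 | out 111 | ==
  [11] u=2 | in 111 | out 111 | ==
  [12] u=3 | in 111 | out 110 | ==

Converged values:
  [0] 111
  [1] 111
  [2] 111
  [3] 110
  [4] 111
  [5] 101
  [6] 100
  [7] 111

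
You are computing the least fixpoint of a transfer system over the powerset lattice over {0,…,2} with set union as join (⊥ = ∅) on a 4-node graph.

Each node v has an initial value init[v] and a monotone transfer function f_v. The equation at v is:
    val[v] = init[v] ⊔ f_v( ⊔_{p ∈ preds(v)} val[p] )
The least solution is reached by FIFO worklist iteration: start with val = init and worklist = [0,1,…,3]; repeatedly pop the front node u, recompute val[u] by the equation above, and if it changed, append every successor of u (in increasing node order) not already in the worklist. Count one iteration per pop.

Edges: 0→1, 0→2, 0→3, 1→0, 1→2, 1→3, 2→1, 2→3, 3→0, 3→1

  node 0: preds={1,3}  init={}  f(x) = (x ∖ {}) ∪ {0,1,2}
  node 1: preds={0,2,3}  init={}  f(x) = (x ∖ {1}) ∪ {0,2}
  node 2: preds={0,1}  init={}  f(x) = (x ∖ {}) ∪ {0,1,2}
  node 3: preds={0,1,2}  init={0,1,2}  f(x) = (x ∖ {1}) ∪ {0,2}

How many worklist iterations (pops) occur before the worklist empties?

6

Trace (6 dequeues):
  [1] u=0 | in {0,1,2} | out {0,1,2} | prev {} | push {}
  [2] u=1 | in {0,1,2} | out {0,2} | prev {} | push {0}
  [3] u=2 | in {0,1,2} | out {0,1,2} | prev {} | push {1}
  [4] u=3 | in {0,1,2} | out {0,1,2} | ==
  [5] u=0 | in {0,1,2} | out {0,1,2} | ==
  [6] u=1 | in {0,1,2} | out {0,2} | ==

Converged values:
  [0] {0,1,2}
  [1] {0,2}
  [2] {0,1,2}
  [3] {0,1,2}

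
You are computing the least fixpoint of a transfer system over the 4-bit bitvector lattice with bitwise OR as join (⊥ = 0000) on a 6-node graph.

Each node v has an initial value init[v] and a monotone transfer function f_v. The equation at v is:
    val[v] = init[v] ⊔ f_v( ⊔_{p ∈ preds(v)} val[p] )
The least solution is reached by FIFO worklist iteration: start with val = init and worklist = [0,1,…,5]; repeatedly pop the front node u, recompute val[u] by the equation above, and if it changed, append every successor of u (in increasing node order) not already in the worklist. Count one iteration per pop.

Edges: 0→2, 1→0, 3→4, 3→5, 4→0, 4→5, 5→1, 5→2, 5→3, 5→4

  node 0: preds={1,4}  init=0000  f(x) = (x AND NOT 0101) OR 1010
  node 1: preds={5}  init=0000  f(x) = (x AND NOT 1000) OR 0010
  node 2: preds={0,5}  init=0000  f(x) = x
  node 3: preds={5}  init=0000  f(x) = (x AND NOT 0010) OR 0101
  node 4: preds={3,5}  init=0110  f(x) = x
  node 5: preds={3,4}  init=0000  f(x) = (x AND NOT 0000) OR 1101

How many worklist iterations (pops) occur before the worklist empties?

13

Iteration log — 13 steps:
  step 1. node 0  ⊔preds=0110  new=1010  old=0000  +wl: 
  step 2. node 1  ⊔preds=0000  new=0010  old=0000  +wl: 0
  step 3. node 2  ⊔preds=1010  new=1010  old=0000  +wl: 
  step 4. node 3  ⊔preds=0000  new=0101  old=0000  +wl: 
  step 5. node 4  ⊔preds=0101  new=0111  old=0110  +wl: 
  step 6. node 5  ⊔preds=0111  new=1111  old=0000  +wl: 1,2,3,4
  step 7. node 0  ⊔preds=0111  new=1010  stable
  step 8. node 1  ⊔preds=1111  new=0111  old=0010  +wl: 0
  step 9. node 2  ⊔preds=1111  new=1111  old=1010  +wl: 
  step 10. node 3  ⊔preds=1111  new=1101  old=0101  +wl: 5
  step 11. node 4  ⊔preds=1111  new=1111  old=0111  +wl: 
  step 12. node 0  ⊔preds=1111  new=1010  stable
  step 13. node 5  ⊔preds=1111  new=1111  stable

Least fixpoint reached:
  node 0: 1010
  node 1: 0111
  node 2: 1111
  node 3: 1101
  node 4: 1111
  node 5: 1111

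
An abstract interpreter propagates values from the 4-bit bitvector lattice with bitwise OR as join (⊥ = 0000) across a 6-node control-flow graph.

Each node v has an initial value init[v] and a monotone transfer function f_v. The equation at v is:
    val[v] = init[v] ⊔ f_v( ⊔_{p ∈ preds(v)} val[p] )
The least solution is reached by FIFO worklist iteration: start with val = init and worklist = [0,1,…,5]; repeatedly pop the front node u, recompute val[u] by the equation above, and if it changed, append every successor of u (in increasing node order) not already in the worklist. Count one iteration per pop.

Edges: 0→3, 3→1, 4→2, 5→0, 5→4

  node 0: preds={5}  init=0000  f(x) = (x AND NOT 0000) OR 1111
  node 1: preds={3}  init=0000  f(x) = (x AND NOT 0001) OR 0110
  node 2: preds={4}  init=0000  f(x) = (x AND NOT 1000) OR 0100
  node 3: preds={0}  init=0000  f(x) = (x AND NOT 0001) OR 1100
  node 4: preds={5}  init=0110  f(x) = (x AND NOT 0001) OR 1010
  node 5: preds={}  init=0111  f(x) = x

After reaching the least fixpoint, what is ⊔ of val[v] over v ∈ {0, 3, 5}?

Worklist (8 pops):
  #1 pop 0: in=0111 → 1111 (was 0000); enqueue []
  #2 pop 1: in=0000 → 0110 (was 0000); enqueue []
  #3 pop 2: in=0110 → 0110 (was 0000); enqueue []
  #4 pop 3: in=1111 → 1110 (was 0000); enqueue [1]
  #5 pop 4: in=0111 → 1110 (was 0110); enqueue [2]
  #6 pop 5: in=0000 → 0111 (no change)
  #7 pop 1: in=1110 → 1110 (was 0110); enqueue []
  #8 pop 2: in=1110 → 0110 (no change)

Fixpoint:
  val[0] = 1111
  val[1] = 1110
  val[2] = 0110
  val[3] = 1110
  val[4] = 1110
  val[5] = 0111

1111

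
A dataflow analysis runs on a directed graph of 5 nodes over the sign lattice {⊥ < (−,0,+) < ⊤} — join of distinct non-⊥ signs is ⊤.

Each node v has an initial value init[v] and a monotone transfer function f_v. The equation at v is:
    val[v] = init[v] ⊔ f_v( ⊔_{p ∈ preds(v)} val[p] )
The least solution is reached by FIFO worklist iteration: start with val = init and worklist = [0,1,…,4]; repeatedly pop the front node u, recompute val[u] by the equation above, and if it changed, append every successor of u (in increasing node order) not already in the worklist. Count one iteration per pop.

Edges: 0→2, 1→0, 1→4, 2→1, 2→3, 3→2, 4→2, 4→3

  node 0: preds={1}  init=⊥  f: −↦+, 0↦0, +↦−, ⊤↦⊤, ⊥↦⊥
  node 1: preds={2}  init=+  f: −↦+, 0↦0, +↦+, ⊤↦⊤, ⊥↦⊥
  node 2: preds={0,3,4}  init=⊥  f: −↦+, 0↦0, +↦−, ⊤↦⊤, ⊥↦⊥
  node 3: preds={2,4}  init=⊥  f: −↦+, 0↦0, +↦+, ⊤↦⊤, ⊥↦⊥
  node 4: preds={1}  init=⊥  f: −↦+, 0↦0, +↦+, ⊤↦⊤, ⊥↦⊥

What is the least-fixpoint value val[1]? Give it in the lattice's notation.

⊤

Trace (14 dequeues):
  [1] u=0 | in + | out − | prev ⊥ | push {}
  [2] u=1 | in ⊥ | out + | ==
  [3] u=2 | in − | out + | prev ⊥ | push {1}
  [4] u=3 | in + | out + | prev ⊥ | push {2}
  [5] u=4 | in + | out + | prev ⊥ | push {3}
  [6] u=1 | in + | out + | ==
  [7] u=2 | in ⊤ | out ⊤ | prev + | push {1}
  [8] u=3 | in ⊤ | out ⊤ | prev + | push {2}
  [9] u=1 | in ⊤ | out ⊤ | prev + | push {0,4}
  [10] u=2 | in ⊤ | out ⊤ | ==
  [11] u=0 | in ⊤ | out ⊤ | prev − | push {2}
  [12] u=4 | in ⊤ | out ⊤ | prev + | push {3}
  [13] u=2 | in ⊤ | out ⊤ | ==
  [14] u=3 | in ⊤ | out ⊤ | ==

Converged values:
  [0] ⊤
  [1] ⊤
  [2] ⊤
  [3] ⊤
  [4] ⊤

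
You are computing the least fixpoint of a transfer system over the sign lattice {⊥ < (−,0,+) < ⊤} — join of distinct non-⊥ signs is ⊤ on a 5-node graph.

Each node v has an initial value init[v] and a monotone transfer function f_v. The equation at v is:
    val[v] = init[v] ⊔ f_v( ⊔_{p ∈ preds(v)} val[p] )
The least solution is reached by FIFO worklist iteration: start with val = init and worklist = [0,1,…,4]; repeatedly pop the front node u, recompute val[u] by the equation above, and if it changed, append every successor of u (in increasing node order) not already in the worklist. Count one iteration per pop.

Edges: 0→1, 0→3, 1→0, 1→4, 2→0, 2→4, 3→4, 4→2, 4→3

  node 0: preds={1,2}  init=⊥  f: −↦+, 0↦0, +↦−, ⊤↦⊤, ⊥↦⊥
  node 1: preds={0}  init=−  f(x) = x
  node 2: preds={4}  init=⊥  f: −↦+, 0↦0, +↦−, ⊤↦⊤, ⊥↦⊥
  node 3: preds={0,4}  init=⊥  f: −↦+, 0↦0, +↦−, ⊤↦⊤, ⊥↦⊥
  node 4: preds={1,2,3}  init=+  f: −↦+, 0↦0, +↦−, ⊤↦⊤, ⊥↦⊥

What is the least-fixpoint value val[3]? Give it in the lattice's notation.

⊤

Trace (11 dequeues):
  [1] u=0 | in − | out + | prev ⊥ | push {}
  [2] u=1 | in + | out ⊤ | prev − | push {0}
  [3] u=2 | in + | out − | prev ⊥ | push {}
  [4] u=3 | in + | out − | prev ⊥ | push {}
  [5] u=4 | in ⊤ | out ⊤ | prev + | push {2,3}
  [6] u=0 | in ⊤ | out ⊤ | prev + | push {1}
  [7] u=2 | in ⊤ | out ⊤ | prev − | push {0,4}
  [8] u=3 | in ⊤ | out ⊤ | prev − | push {}
  [9] u=1 | in ⊤ | out ⊤ | ==
  [10] u=0 | in ⊤ | out ⊤ | ==
  [11] u=4 | in ⊤ | out ⊤ | ==

Converged values:
  [0] ⊤
  [1] ⊤
  [2] ⊤
  [3] ⊤
  [4] ⊤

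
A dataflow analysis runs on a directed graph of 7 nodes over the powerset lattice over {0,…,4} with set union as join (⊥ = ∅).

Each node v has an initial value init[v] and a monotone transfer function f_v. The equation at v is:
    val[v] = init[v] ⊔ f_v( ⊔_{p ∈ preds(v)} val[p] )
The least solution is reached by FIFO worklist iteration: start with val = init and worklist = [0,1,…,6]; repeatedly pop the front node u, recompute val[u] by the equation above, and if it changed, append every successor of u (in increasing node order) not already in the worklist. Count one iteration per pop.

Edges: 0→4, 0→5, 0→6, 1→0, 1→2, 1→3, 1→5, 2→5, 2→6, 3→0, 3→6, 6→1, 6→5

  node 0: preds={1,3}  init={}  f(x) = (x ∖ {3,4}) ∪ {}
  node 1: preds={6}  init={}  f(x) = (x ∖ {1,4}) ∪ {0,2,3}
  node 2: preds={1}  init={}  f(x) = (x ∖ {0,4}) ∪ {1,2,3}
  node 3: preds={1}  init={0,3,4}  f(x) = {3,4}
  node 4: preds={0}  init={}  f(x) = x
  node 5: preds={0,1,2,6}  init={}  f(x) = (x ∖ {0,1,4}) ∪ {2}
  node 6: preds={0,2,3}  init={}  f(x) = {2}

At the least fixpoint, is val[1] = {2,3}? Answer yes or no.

Worklist (12 pops):
  #1 pop 0: in={0,3,4} → {0} (was {}); enqueue []
  #2 pop 1: in={} → {0,2,3} (was {}); enqueue [0]
  #3 pop 2: in={0,2,3} → {1,2,3} (was {}); enqueue []
  #4 pop 3: in={0,2,3} → {0,3,4} (no change)
  #5 pop 4: in={0} → {0} (was {}); enqueue []
  #6 pop 5: in={0,1,2,3} → {2,3} (was {}); enqueue []
  #7 pop 6: in={0,1,2,3,4} → {2} (was {}); enqueue [1,5]
  #8 pop 0: in={0,2,3,4} → {0,2} (was {0}); enqueue [4,6]
  #9 pop 1: in={2} → {0,2,3} (no change)
  #10 pop 5: in={0,1,2,3} → {2,3} (no change)
  #11 pop 4: in={0,2} → {0,2} (was {0}); enqueue []
  #12 pop 6: in={0,1,2,3,4} → {2} (no change)

Fixpoint:
  val[0] = {0,2}
  val[1] = {0,2,3}
  val[2] = {1,2,3}
  val[3] = {0,3,4}
  val[4] = {0,2}
  val[5] = {2,3}
  val[6] = {2}

no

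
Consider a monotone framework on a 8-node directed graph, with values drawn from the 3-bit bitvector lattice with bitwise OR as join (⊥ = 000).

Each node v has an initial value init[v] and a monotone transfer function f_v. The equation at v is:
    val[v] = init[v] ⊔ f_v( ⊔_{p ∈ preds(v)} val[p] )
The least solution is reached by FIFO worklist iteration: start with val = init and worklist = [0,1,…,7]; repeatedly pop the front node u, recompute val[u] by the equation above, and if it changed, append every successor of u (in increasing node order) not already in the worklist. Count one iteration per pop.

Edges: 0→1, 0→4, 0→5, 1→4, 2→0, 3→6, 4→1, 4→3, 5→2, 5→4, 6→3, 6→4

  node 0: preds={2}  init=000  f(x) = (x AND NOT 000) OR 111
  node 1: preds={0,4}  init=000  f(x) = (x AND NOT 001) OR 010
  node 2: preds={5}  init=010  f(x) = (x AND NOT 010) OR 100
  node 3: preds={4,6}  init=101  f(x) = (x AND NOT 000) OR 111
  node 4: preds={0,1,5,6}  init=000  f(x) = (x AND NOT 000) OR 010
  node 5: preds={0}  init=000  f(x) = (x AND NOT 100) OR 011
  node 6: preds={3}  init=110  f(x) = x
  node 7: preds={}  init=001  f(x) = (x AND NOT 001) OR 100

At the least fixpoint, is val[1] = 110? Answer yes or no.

yes

Iteration log — 14 steps:
  step 1. node 0  ⊔preds=010  new=111  old=000  +wl: 
  step 2. node 1  ⊔preds=111  new=110  old=000  +wl: 
  step 3. node 2  ⊔preds=000  new=110  old=010  +wl: 0
  step 4. node 3  ⊔preds=110  new=111  old=101  +wl: 
  step 5. node 4  ⊔preds=111  new=111  old=000  +wl: 1,3
  step 6. node 5  ⊔preds=111  new=011  old=000  +wl: 2,4
  step 7. node 6  ⊔preds=111  new=111  old=110  +wl: 
  step 8. node 7  ⊔preds=000  new=101  old=001  +wl: 
  step 9. node 0  ⊔preds=110  new=111  stable
  step 10. node 1  ⊔preds=111  new=110  stable
  step 11. node 3  ⊔preds=111  new=111  stable
  step 12. node 2  ⊔preds=011  new=111  old=110  +wl: 0
  step 13. node 4  ⊔preds=111  new=111  stable
  step 14. node 0  ⊔preds=111  new=111  stable

Least fixpoint reached:
  node 0: 111
  node 1: 110
  node 2: 111
  node 3: 111
  node 4: 111
  node 5: 011
  node 6: 111
  node 7: 101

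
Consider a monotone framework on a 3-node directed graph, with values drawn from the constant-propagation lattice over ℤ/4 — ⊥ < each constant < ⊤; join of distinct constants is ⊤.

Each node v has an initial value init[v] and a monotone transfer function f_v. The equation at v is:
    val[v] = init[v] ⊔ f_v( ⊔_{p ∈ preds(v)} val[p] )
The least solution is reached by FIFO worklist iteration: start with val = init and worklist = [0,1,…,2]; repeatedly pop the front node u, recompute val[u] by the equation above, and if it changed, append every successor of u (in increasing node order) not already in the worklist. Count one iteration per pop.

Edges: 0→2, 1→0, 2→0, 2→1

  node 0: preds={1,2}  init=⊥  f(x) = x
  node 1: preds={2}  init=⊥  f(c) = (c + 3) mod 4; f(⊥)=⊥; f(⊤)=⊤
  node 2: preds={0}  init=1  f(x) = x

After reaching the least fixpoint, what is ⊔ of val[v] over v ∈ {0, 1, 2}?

⊤

Trace (8 dequeues):
  [1] u=0 | in 1 | out 1 | prev ⊥ | push {}
  [2] u=1 | in 1 | out 0 | prev ⊥ | push {0}
  [3] u=2 | in 1 | out 1 | ==
  [4] u=0 | in ⊤ | out ⊤ | prev 1 | push {2}
  [5] u=2 | in ⊤ | out ⊤ | prev 1 | push {0,1}
  [6] u=0 | in ⊤ | out ⊤ | ==
  [7] u=1 | in ⊤ | out ⊤ | prev 0 | push {0}
  [8] u=0 | in ⊤ | out ⊤ | ==

Converged values:
  [0] ⊤
  [1] ⊤
  [2] ⊤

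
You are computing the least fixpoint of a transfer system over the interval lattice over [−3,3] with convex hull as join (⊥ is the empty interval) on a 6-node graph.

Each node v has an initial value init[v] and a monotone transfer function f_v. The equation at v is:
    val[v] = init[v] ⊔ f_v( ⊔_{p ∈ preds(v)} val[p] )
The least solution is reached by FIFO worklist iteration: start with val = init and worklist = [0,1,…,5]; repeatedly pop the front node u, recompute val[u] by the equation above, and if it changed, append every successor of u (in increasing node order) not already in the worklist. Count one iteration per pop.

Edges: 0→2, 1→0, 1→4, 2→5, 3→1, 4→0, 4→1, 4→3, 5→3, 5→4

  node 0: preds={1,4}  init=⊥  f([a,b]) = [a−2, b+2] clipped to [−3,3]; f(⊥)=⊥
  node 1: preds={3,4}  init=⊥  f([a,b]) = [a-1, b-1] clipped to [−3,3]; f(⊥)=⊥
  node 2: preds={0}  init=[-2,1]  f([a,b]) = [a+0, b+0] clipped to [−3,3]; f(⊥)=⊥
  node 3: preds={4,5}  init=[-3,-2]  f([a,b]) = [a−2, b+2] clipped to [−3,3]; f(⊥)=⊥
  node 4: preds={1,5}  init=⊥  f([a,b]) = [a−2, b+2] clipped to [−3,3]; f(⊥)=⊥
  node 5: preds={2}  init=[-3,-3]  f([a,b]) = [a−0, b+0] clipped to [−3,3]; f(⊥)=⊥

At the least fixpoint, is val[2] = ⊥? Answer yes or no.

no

Trace (21 dequeues):
  [1] u=0 | in ⊥ | out ⊥ | ==
  [2] u=1 | in [-3,-2] | out [-3,-3] | prev ⊥ | push {0}
  [3] u=2 | in ⊥ | out [-2,1] | ==
  [4] u=3 | in [-3,-3] | out [-3,-1] | prev [-3,-2] | push {1}
  [5] u=4 | in [-3,-3] | out [-3,-1] | prev ⊥ | push {3}
  [6] u=5 | in [-2,1] | out [-3,1] | prev [-3,-3] | push {4}
  [7] u=0 | in [-3,-1] | out [-3,1] | prev ⊥ | push {2}
  [8] u=1 | in [-3,-1] | out [-3,-2] | prev [-3,-3] | push {0}
  [9] u=3 | in [-3,1] | out [-3,3] | prev [-3,-1] | push {1}
  [10] u=4 | in [-3,1] | out [-3,3] | prev [-3,-1] | push {3}
  [11] u=2 | in [-3,1] | out [-3,1] | prev [-2,1] | push {5}
  [12] u=0 | in [-3,3] | out [-3,3] | prev [-3,1] | push {2}
  [13] u=1 | in [-3,3] | out [-3,2] | prev [-3,-2] | push {0,4}
  [14] u=3 | in [-3,3] | out [-3,3] | ==
  [15] u=5 | in [-3,1] | out [-3,1] | ==
  [16] u=2 | in [-3,3] | out [-3,3] | prev [-3,1] | push {5}
  [17] u=0 | in [-3,3] | out [-3,3] | ==
  [18] u=4 | in [-3,2] | out [-3,3] | ==
  [19] u=5 | in [-3,3] | out [-3,3] | prev [-3,1] | push {3,4}
  [20] u=3 | in [-3,3] | out [-3,3] | ==
  [21] u=4 | in [-3,3] | out [-3,3] | ==

Converged values:
  [0] [-3,3]
  [1] [-3,2]
  [2] [-3,3]
  [3] [-3,3]
  [4] [-3,3]
  [5] [-3,3]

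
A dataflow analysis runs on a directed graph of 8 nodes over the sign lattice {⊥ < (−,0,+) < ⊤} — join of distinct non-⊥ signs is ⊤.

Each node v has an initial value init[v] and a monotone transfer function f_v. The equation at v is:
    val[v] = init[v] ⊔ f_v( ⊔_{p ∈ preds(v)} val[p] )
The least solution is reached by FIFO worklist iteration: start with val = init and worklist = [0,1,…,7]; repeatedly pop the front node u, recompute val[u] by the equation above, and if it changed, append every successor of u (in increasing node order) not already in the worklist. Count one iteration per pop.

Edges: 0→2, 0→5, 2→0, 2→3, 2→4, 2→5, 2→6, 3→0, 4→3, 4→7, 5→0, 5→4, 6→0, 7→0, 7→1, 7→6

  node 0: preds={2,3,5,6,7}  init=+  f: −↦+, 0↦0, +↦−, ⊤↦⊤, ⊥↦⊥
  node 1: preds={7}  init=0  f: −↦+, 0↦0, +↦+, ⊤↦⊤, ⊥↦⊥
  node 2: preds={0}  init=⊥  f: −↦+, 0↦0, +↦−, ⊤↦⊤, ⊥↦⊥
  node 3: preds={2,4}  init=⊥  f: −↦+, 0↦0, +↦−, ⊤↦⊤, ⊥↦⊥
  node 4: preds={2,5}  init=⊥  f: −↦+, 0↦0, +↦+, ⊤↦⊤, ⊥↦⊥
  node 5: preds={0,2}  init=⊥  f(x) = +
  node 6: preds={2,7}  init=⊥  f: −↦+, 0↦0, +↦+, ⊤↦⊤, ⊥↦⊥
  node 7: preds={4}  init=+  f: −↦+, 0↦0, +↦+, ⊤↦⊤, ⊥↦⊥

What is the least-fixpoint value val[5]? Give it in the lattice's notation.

Trace (13 dequeues):
  [1] u=0 | in + | out ⊤ | prev + | push {}
  [2] u=1 | in + | out ⊤ | prev 0 | push {}
  [3] u=2 | in ⊤ | out ⊤ | prev ⊥ | push {0}
  [4] u=3 | in ⊤ | out ⊤ | prev ⊥ | push {}
  [5] u=4 | in ⊤ | out ⊤ | prev ⊥ | push {3}
  [6] u=5 | in ⊤ | out + | prev ⊥ | push {4}
  [7] u=6 | in ⊤ | out ⊤ | prev ⊥ | push {}
  [8] u=7 | in ⊤ | out ⊤ | prev + | push {1,6}
  [9] u=0 | in ⊤ | out ⊤ | ==
  [10] u=3 | in ⊤ | out ⊤ | ==
  [11] u=4 | in ⊤ | out ⊤ | ==
  [12] u=1 | in ⊤ | out ⊤ | ==
  [13] u=6 | in ⊤ | out ⊤ | ==

Converged values:
  [0] ⊤
  [1] ⊤
  [2] ⊤
  [3] ⊤
  [4] ⊤
  [5] +
  [6] ⊤
  [7] ⊤

+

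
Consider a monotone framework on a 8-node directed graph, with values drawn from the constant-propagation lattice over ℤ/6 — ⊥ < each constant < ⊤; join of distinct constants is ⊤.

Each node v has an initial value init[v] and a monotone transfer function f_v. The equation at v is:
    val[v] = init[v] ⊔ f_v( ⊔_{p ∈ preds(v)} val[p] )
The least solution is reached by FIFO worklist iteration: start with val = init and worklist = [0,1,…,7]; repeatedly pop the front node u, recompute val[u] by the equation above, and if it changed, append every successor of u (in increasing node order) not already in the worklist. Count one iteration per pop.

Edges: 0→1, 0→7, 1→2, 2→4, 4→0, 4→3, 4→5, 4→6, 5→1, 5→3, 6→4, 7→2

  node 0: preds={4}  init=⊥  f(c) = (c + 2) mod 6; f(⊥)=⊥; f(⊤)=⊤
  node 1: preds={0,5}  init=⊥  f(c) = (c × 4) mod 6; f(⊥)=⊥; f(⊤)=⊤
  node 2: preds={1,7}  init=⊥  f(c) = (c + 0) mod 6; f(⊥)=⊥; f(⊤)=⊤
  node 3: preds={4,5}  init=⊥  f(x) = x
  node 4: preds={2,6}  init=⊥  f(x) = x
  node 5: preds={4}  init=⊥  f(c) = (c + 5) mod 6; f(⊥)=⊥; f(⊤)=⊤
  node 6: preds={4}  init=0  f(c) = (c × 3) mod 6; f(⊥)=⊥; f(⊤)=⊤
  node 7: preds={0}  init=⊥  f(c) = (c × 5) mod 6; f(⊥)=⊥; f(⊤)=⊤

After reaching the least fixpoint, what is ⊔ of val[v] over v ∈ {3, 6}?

⊤

Iteration log — 23 steps:
  step 1. node 0  ⊔preds=⊥  new=⊥  stable
  step 2. node 1  ⊔preds=⊥  new=⊥  stable
  step 3. node 2  ⊔preds=⊥  new=⊥  stable
  step 4. node 3  ⊔preds=⊥  new=⊥  stable
  step 5. node 4  ⊔preds=0  new=0  old=⊥  +wl: 0,3
  step 6. node 5  ⊔preds=0  new=5  old=⊥  +wl: 1
  step 7. node 6  ⊔preds=0  new=0  stable
  step 8. node 7  ⊔preds=⊥  new=⊥  stable
  step 9. node 0  ⊔preds=0  new=2  old=⊥  +wl: 7
  step 10. node 3  ⊔preds=⊤  new=⊤  old=⊥  +wl: 
  step 11. node 1  ⊔preds=⊤  new=⊤  old=⊥  +wl: 2
  step 12. node 7  ⊔preds=2  new=4  old=⊥  +wl: 
  step 13. node 2  ⊔preds=⊤  new=⊤  old=⊥  +wl: 4
  step 14. node 4  ⊔preds=⊤  new=⊤  old=0  +wl: 0,3,5,6
  step 15. node 0  ⊔preds=⊤  new=⊤  old=2  +wl: 1,7
  step 16. node 3  ⊔preds=⊤  new=⊤  stable
  step 17. node 5  ⊔preds=⊤  new=⊤  old=5  +wl: 3
  step 18. node 6  ⊔preds=⊤  new=⊤  old=0  +wl: 4
  step 19. node 1  ⊔preds=⊤  new=⊤  stable
  step 20. node 7  ⊔preds=⊤  new=⊤  old=4  +wl: 2
  step 21. node 3  ⊔preds=⊤  new=⊤  stable
  step 22. node 4  ⊔preds=⊤  new=⊤  stable
  step 23. node 2  ⊔preds=⊤  new=⊤  stable

Least fixpoint reached:
  node 0: ⊤
  node 1: ⊤
  node 2: ⊤
  node 3: ⊤
  node 4: ⊤
  node 5: ⊤
  node 6: ⊤
  node 7: ⊤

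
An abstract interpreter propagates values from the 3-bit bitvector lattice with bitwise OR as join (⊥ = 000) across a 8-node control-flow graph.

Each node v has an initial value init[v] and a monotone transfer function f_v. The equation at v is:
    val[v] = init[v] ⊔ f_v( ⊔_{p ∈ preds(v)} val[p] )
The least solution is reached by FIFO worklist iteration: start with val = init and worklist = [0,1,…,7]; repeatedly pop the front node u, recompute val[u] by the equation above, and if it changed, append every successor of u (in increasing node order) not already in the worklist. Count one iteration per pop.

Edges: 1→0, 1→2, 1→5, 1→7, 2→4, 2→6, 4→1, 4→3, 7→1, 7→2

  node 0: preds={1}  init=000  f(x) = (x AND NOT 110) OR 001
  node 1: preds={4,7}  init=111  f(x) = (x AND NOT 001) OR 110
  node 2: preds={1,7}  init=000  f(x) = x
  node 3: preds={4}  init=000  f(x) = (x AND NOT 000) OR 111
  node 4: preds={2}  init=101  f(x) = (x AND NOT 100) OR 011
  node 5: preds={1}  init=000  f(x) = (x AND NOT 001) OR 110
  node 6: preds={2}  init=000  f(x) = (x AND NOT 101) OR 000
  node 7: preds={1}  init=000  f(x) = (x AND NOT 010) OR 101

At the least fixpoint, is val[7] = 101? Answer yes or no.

Iteration log — 11 steps:
  step 1. node 0  ⊔preds=111  new=001  old=000  +wl: 
  step 2. node 1  ⊔preds=101  new=111  stable
  step 3. node 2  ⊔preds=111  new=111  old=000  +wl: 
  step 4. node 3  ⊔preds=101  new=111  old=000  +wl: 
  step 5. node 4  ⊔preds=111  new=111  old=101  +wl: 1,3
  step 6. node 5  ⊔preds=111  new=110  old=000  +wl: 
  step 7. node 6  ⊔preds=111  new=010  old=000  +wl: 
  step 8. node 7  ⊔preds=111  new=101  old=000  +wl: 2
  step 9. node 1  ⊔preds=111  new=111  stable
  step 10. node 3  ⊔preds=111  new=111  stable
  step 11. node 2  ⊔preds=111  new=111  stable

Least fixpoint reached:
  node 0: 001
  node 1: 111
  node 2: 111
  node 3: 111
  node 4: 111
  node 5: 110
  node 6: 010
  node 7: 101

yes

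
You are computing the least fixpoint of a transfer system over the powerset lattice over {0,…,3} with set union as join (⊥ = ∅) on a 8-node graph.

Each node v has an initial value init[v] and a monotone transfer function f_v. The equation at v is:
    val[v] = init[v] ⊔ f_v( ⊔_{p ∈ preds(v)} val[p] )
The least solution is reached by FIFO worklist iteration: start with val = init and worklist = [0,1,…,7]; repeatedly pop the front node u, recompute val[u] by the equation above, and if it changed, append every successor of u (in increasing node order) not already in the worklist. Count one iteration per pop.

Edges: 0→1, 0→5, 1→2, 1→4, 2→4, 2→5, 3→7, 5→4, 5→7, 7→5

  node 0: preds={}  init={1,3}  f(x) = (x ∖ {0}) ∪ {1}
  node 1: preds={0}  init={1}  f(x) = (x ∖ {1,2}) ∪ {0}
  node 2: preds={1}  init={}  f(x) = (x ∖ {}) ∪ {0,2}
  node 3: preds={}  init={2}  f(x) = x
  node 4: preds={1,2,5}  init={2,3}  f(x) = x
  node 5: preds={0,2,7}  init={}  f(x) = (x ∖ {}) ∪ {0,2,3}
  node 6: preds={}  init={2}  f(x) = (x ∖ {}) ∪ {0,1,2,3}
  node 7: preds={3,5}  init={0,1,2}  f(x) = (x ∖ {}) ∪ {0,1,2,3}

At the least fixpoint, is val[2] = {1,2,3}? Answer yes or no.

Iteration log — 10 steps:
  step 1. node 0  ⊔preds={}  new={1,3}  stable
  step 2. node 1  ⊔preds={1,3}  new={0,1,3}  old={1}  +wl: 
  step 3. node 2  ⊔preds={0,1,3}  new={0,1,2,3}  old={}  +wl: 
  step 4. node 3  ⊔preds={}  new={2}  stable
  step 5. node 4  ⊔preds={0,1,2,3}  new={0,1,2,3}  old={2,3}  +wl: 
  step 6. node 5  ⊔preds={0,1,2,3}  new={0,1,2,3}  old={}  +wl: 4
  step 7. node 6  ⊔preds={}  new={0,1,2,3}  old={2}  +wl: 
  step 8. node 7  ⊔preds={0,1,2,3}  new={0,1,2,3}  old={0,1,2}  +wl: 5
  step 9. node 4  ⊔preds={0,1,2,3}  new={0,1,2,3}  stable
  step 10. node 5  ⊔preds={0,1,2,3}  new={0,1,2,3}  stable

Least fixpoint reached:
  node 0: {1,3}
  node 1: {0,1,3}
  node 2: {0,1,2,3}
  node 3: {2}
  node 4: {0,1,2,3}
  node 5: {0,1,2,3}
  node 6: {0,1,2,3}
  node 7: {0,1,2,3}

no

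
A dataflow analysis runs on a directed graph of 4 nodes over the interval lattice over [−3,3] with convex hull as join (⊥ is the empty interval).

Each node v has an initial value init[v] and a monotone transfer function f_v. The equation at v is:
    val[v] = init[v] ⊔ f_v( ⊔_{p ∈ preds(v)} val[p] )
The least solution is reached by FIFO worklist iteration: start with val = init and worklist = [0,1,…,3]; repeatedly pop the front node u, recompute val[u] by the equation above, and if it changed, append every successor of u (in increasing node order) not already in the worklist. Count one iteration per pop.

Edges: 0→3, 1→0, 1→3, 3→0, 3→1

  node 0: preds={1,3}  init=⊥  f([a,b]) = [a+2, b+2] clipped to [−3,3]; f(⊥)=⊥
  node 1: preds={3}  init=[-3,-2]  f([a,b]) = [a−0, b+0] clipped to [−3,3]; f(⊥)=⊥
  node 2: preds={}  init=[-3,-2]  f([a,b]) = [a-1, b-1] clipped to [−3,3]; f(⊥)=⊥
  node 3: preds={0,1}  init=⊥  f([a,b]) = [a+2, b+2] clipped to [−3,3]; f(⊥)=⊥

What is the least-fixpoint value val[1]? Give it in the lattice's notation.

Iteration log — 11 steps:
  step 1. node 0  ⊔preds=[-3,-2]  new=[-1,0]  old=⊥  +wl: 
  step 2. node 1  ⊔preds=⊥  new=[-3,-2]  stable
  step 3. node 2  ⊔preds=⊥  new=[-3,-2]  stable
  step 4. node 3  ⊔preds=[-3,0]  new=[-1,2]  old=⊥  +wl: 0,1
  step 5. node 0  ⊔preds=[-3,2]  new=[-1,3]  old=[-1,0]  +wl: 3
  step 6. node 1  ⊔preds=[-1,2]  new=[-3,2]  old=[-3,-2]  +wl: 0
  step 7. node 3  ⊔preds=[-3,3]  new=[-1,3]  old=[-1,2]  +wl: 1
  step 8. node 0  ⊔preds=[-3,3]  new=[-1,3]  stable
  step 9. node 1  ⊔preds=[-1,3]  new=[-3,3]  old=[-3,2]  +wl: 0,3
  step 10. node 0  ⊔preds=[-3,3]  new=[-1,3]  stable
  step 11. node 3  ⊔preds=[-3,3]  new=[-1,3]  stable

Least fixpoint reached:
  node 0: [-1,3]
  node 1: [-3,3]
  node 2: [-3,-2]
  node 3: [-1,3]

[-3,3]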